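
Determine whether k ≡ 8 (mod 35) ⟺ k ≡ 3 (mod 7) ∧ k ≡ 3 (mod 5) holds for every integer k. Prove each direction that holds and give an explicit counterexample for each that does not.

(⇒) This fails: k = 8 gives 8 ≡ 8 (mod 35) but 8 ≡ 1 (mod 7), so the conjunction on the right does not hold.

(⇐) This fails: k = 3 satisfies both congruences on the right (3 ≡ 3 mod 7 and 3 ≡ 3 mod 5) yet 3 ≡ 3 (mod 35), not 8.

Neither implication holds.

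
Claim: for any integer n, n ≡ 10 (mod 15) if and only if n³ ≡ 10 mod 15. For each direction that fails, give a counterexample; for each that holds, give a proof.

Both directions hold; the statement is true.

[⇐] Suppose n³ ≡ 10 (mod 15). The only residue r in {0, …, 14} with r³ ≡ 10 (mod 15) is r = 10, so n ≡ 10 (mod 15).

[⇒] Suppose n ≡ 10 (mod 15). Write n = 15j + 10. Then (15j + 10)³ = 3375j³ + 6750j² + 4500j + 1000 = 15(225j³ + 450j² + 300j + 66) + 10, so n³ ≡ 10 (mod 15).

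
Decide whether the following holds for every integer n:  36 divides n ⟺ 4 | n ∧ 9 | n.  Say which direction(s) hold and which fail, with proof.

Both directions hold.

(⇐) Suppose 4 ∣ n and 9 ∣ n. Any common multiple of 4 and 9 is a multiple of their lcm; here gcd(4, 9) = 1, so lcm(4, 9) = 4·9 = 36, so 36 ∣ n.

(⇒) If 36 ∣ n, write n = 36q. Since 36 = 9·4, n = 4·(9q), so 4 ∣ n; and since 36 = 4·9, n = 9·(4q), so 9 ∣ n.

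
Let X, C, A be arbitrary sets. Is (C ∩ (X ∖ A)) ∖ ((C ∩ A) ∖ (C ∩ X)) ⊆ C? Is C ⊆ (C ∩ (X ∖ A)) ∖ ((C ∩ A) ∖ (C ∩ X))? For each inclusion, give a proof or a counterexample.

(⟸) This inclusion fails. Take X = ∅, C = {1}, A = ∅; then 1 ∈ C but 1 ∉ (C ∩ (X ∖ A)) ∖ ((C ∩ A) ∖ (C ∩ X)).

(⟹) Let x ∈ (C ∩ (X ∖ A)) ∖ ((C ∩ A) ∖ (C ∩ X)). Then x ∈ X ∩ C and x ∉ A, from which x ∈ C.

The sets are not equal: only the forward inclusion holds.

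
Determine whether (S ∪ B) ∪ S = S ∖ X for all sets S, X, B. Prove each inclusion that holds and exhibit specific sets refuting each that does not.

(⟸) Let x ∈ S ∖ X. Then either x ∈ S and x ∉ X, B; or x ∈ S ∩ B and x ∉ X. In each case x ∈ (S ∪ B) ∪ S, so S ∖ X ⊆ (S ∪ B) ∪ S.

(⟹) This inclusion fails. Take S = {1}, X = {1}, B = ∅; then 1 ∈ (S ∪ B) ∪ S but 1 ∉ S ∖ X.

(⊆) fails; (⊇) holds.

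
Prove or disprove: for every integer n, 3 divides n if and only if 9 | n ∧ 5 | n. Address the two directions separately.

(⇒) fails; (⇐) holds.

Forward direction. This fails: take n = 3. Certainly 3 ∣ 3, but 9 ∤ 3.

Converse. Suppose 9 ∣ n and 5 ∣ n. Any common multiple of 9 and 5 is a multiple of their lcm; here gcd(9, 5) = 1, so lcm(9, 5) = 9·5 = 45, so 45 ∣ n. Since 3 ∣ 45, it follows that 3 ∣ n.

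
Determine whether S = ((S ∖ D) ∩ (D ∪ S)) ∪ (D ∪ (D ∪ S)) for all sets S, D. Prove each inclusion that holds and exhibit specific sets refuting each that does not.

Only the forward inclusion holds.

Forward inclusion. Let x ∈ S. Then either x ∈ S and x ∉ D; or x ∈ S ∩ D. In each case x ∈ ((S ∖ D) ∩ (D ∪ S)) ∪ (D ∪ (D ∪ S)), so S ⊆ ((S ∖ D) ∩ (D ∪ S)) ∪ (D ∪ (D ∪ S)).

Reverse inclusion. This inclusion fails. Take S = ∅, D = {1}; then 1 ∈ ((S ∖ D) ∩ (D ∪ S)) ∪ (D ∪ (D ∪ S)) but 1 ∉ S.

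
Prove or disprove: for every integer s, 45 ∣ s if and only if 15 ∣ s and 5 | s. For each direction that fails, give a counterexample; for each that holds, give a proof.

[⇐] This fails: take s = 15. Both 15 ∣ 15 and 5 ∣ 15, yet 15 is not a multiple of 45 (since 15 = 0·45 + 15), so 45 ∤ 15.

[⇒] If 45 ∣ s, write s = 45q. Since 45 = 3·15, s = 15·(3q), so 15 ∣ s; and since 45 = 9·5, s = 5·(9q), so 5 ∣ s.

The forward direction holds; the converse fails.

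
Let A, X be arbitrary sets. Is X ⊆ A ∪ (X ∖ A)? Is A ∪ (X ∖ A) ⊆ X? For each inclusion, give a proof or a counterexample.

Only the forward inclusion holds.

Forward inclusion. Let x ∈ X. Then either x ∈ X and x ∉ A; or x ∈ A ∩ X. In each case x ∈ A ∪ (X ∖ A), so X ⊆ A ∪ (X ∖ A).

Reverse inclusion. This inclusion fails. Take A = {1}, X = ∅; then 1 ∈ A ∪ (X ∖ A) but 1 ∉ X.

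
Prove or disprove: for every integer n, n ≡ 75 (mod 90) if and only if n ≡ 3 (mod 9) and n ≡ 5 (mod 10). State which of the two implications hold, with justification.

Both directions hold; the statement is true.

(⟹) Suppose n ≡ 75 (mod 90); write n = 90j + 75. Since 9 ∣ 90, reducing mod 9 gives n ≡ 75 ≡ 3 (mod 9); since 10 ∣ 90, reducing mod 10 gives n ≡ 75 ≡ 5 (mod 10).

(⟸) Conversely, if n ≡ 3 (mod 9) and n ≡ 5 (mod 10), then by the Chinese remainder theorem n ≡ 75 (mod 90). This is exactly n ≡ 75 (mod 90).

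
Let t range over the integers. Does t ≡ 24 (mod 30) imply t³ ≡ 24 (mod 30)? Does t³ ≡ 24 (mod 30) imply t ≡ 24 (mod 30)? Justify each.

(⟹) Suppose t ≡ 24 (mod 30). Write t = 30j + 24. Then (30j + 24)³ = 27000j³ + 64800j² + 51840j + 13824 = 30(900j³ + 2160j² + 1728j + 460) + 24, so t³ ≡ 24 (mod 30).

(⟸) Conversely, suppose t³ ≡ 24 (mod 30). The only residue r in {0, …, 29} with r³ ≡ 24 (mod 30) is r = 24, so t ≡ 24 (mod 30).

Both directions hold.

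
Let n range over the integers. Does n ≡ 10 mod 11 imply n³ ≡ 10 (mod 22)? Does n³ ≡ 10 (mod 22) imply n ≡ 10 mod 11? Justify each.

(⇒) This fails: take n = 21. Then 21 ≡ 10 (mod 11), but 21³ = 9261 ≡ 21 (mod 22), not 10.

(⇐) Conversely, the residues r modulo 22 with r³ ≡ 10 (mod 22) are exactly {10}, and each is ≡ 10 (mod 11).

Only the converse holds.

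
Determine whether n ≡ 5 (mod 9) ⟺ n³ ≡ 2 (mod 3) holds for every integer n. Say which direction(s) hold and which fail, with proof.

(←) This fails: take n = 2. Then 2³ = 8 ≡ 2 (mod 3), yet 2 ≡ 2 (mod 9), not 5.

(→) Suppose n ≡ 5 (mod 9). Then n³ ≡ 5³ = 125 (mod 9), and since 3 ∣ 9, also n³ ≡ 2 (mod 3).

Only the forward implication holds.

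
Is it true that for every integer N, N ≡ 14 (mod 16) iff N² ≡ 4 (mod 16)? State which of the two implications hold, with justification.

Only the forward implication holds.

(⟹) Suppose N ≡ 14 (mod 16). Write N = 16j + 14. Then (16j + 14)² = 256j² + 448j + 196 = 16(16j² + 28j + 12) + 4, so N² ≡ 4 (mod 16).

(⟸) This fails: take N = 2. Then 2² = 4 ≡ 4 (mod 16), yet 2 ≡ 2 (mod 16), not 14.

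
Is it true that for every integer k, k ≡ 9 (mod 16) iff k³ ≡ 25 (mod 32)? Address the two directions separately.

(→) This fails: take k = 25. Then 25 ≡ 9 (mod 16), but 25³ = 15625 ≡ 9 (mod 32), not 25.

(←) Conversely, the residues r modulo 32 with r³ ≡ 25 (mod 32) are exactly {9}, and each is ≡ 9 (mod 16).

Not equivalent: only (⇐) holds.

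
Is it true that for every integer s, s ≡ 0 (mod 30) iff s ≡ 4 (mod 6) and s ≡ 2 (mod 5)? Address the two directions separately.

Neither direction holds.

(→) This fails: s = 0 gives 0 ≡ 0 (mod 30) but 0 ≡ 0 (mod 6), so the conjunction on the right does not hold.

(←) This fails: s = 22 satisfies both congruences on the right (22 ≡ 4 mod 6 and 22 ≡ 2 mod 5) yet 22 ≡ 22 (mod 30), not 0.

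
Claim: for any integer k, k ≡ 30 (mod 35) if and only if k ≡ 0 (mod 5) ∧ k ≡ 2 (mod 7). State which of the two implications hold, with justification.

Forward direction. Suppose k ≡ 30 (mod 35); write k = 35j + 30. Since 5 ∣ 35, reducing mod 5 gives k ≡ 30 ≡ 0 (mod 5); since 7 ∣ 35, reducing mod 7 gives k ≡ 30 ≡ 2 (mod 7).

Converse. If k ≡ 0 (mod 5) and k ≡ 2 (mod 7), then by the Chinese remainder theorem k ≡ 30 (mod 35). This is exactly k ≡ 30 (mod 35).

Both implications hold.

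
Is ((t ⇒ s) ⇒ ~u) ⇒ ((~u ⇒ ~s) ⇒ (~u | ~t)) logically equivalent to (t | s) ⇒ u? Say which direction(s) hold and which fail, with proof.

(→) This fails. Under t = T, s = F, u = F, the left side is true but the right side is false.

(←) This fails. Under t = T, s = F, u = T, the left side is false but the right side is true.

(⇒) fails and (⇐) fails.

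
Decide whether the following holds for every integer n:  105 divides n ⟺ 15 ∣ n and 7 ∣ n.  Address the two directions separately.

(⟹) If 105 ∣ n, write n = 105q. Since 105 = 7·15, n = 15·(7q), so 15 ∣ n; and since 105 = 15·7, n = 7·(15q), so 7 ∣ n.

(⟸) Suppose 15 ∣ n and 7 ∣ n. Any common multiple of 15 and 7 is a multiple of their lcm; here gcd(15, 7) = 1, so lcm(15, 7) = 15·7 = 105, so 105 ∣ n.

Equivalent; both directions hold.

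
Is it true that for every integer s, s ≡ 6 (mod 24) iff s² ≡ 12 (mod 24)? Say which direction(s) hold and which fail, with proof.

Forward direction. Suppose s ≡ 6 (mod 24). Write s = 24j + 6. Then (24j + 6)² = 576j² + 288j + 36 = 24(24j² + 12j + 1) + 12, so s² ≡ 12 (mod 24).

Converse. This fails: take s = 18. Then 18² = 324 ≡ 12 (mod 24), yet 18 ≡ 18 (mod 24), not 6.

Not equivalent: only (⇒) holds.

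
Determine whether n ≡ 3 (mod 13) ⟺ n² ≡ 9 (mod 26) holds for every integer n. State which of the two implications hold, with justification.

Forward direction. This fails: take n = 16. Then 16 ≡ 3 (mod 13), but 16² = 256 ≡ 22 (mod 26), not 9.

Converse. This fails: take n = 23. Then 23² = 529 ≡ 9 (mod 26), yet 23 ≡ 10 (mod 13), not 3.

Neither implication holds.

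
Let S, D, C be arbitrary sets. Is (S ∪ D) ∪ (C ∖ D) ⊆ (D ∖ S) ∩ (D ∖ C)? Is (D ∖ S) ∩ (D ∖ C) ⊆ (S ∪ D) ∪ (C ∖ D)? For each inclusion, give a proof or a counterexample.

Only the reverse inclusion holds.

(⊇) Let x ∈ (D ∖ S) ∩ (D ∖ C). Then x ∈ D and x ∉ S, C, from which x ∈ (S ∪ D) ∪ (C ∖ D).

(⊆) This inclusion fails. Take S = {1}, D = ∅, C = ∅; then 1 ∈ (S ∪ D) ∪ (C ∖ D) but 1 ∉ (D ∖ S) ∩ (D ∖ C).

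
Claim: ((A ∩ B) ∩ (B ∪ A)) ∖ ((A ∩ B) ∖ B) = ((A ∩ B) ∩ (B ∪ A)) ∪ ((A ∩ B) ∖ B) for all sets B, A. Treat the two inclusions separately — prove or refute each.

Both inclusions hold; the sets are equal.

Forward inclusion. Let x ∈ ((A ∩ B) ∩ (B ∪ A)) ∖ ((A ∩ B) ∖ B). Then x ∈ B ∩ A, from which x ∈ ((A ∩ B) ∩ (B ∪ A)) ∪ ((A ∩ B) ∖ B).

Reverse inclusion. Let x ∈ ((A ∩ B) ∩ (B ∪ A)) ∪ ((A ∩ B) ∖ B). Then x ∈ B ∩ A, from which x ∈ ((A ∩ B) ∩ (B ∪ A)) ∖ ((A ∩ B) ∖ B).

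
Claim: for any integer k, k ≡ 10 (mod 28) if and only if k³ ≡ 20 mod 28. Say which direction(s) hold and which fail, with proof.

(⇒) Suppose k ≡ 10 (mod 28). Write k = 28j + 10. Then (28j + 10)³ = 21952j³ + 23520j² + 8400j + 1000 = 28(784j³ + 840j² + 300j + 35) + 20, so k³ ≡ 20 (mod 28).

(⇐) This fails: take k = 6. Then 6³ = 216 ≡ 20 (mod 28), yet 6 ≡ 6 (mod 28), not 10.

Only the forward direction holds.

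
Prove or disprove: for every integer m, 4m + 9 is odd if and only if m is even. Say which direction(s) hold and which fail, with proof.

[⇒] This fails: take m = 1. Then 4m + 9 = 13, which is odd, yet m = 1 is odd, not even.

[⇐] Suppose m is even. Since 4 is even, 4m is even for every m, so 4m + 9 has the same parity as 9, which is odd. Hence 4m + 9 is odd.

Only the reverse direction holds.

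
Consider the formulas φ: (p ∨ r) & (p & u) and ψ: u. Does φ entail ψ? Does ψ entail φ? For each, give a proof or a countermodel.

Only the forward direction holds.

(⟸) This fails. Under u = T, r = F, p = F, the left side is false but the right side is true.

(⟹) Assume the antecedent. If u is true, u reduces to true regardless of the other variables. If u is false, the antecedent cannot hold. Either way u holds.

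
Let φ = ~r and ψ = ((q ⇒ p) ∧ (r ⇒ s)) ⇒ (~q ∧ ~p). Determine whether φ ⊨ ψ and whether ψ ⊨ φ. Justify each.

(⇒) fails and (⇐) fails.

[⇒] This fails. Under p = T, s = F, r = F, q = F, the left side is true but the right side is false.

[⇐] This fails. Under p = F, s = F, r = T, q = F, the left side is false but the right side is true.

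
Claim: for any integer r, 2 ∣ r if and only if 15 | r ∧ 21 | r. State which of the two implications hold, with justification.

Neither implication holds.

[⇒] This fails: take r = 2. Certainly 2 ∣ 2, but 15 ∤ 2.

[⇐] This fails: take r = 105. Both 15 ∣ 105 and 21 ∣ 105, yet 105 is not a multiple of 2 (since 105 = 52·2 + 1), so 2 ∤ 105.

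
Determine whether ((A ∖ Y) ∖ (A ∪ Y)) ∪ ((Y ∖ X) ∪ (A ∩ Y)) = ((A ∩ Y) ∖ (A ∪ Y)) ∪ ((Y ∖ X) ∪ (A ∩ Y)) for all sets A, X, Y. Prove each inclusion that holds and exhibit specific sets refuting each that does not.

The two sets are equal.

(⟹) Let x ∈ ((A ∖ Y) ∖ (A ∪ Y)) ∪ ((Y ∖ X) ∪ (A ∩ Y)). Then either x ∈ Y and x ∉ A, X; or x ∈ A ∩ Y and x ∉ X; or x ∈ A ∩ X ∩ Y. In each case x ∈ ((A ∩ Y) ∖ (A ∪ Y)) ∪ ((Y ∖ X) ∪ (A ∩ Y)), so ((A ∖ Y) ∖ (A ∪ Y)) ∪ ((Y ∖ X) ∪ (A ∩ Y)) ⊆ ((A ∩ Y) ∖ (A ∪ Y)) ∪ ((Y ∖ X) ∪ (A ∩ Y)).

(⟸) Let x ∈ ((A ∩ Y) ∖ (A ∪ Y)) ∪ ((Y ∖ X) ∪ (A ∩ Y)). Then either x ∈ Y and x ∉ A, X; or x ∈ A ∩ Y and x ∉ X; or x ∈ A ∩ X ∩ Y. In each case x ∈ ((A ∖ Y) ∖ (A ∪ Y)) ∪ ((Y ∖ X) ∪ (A ∩ Y)), so ((A ∩ Y) ∖ (A ∪ Y)) ∪ ((Y ∖ X) ∪ (A ∩ Y)) ⊆ ((A ∖ Y) ∖ (A ∪ Y)) ∪ ((Y ∖ X) ∪ (A ∩ Y)).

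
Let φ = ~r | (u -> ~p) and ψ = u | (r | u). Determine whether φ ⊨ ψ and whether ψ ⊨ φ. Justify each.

(⟹) This fails. Under p = F, u = F, r = F, the left side is true but the right side is false.

(⟸) This fails. Under p = T, u = T, r = T, the left side is false but the right side is true.

Both directions fail.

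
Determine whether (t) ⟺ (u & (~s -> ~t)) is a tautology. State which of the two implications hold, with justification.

Neither implication holds.

Forward direction. This fails. Under s = F, t = T, u = F, the left side is true but the right side is false.

Converse. This fails. Under s = F, t = F, u = T, the left side is false but the right side is true.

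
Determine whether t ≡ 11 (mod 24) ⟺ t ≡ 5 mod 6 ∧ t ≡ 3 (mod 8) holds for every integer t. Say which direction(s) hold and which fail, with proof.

Both directions hold; the statement is true.

[⇐] If t ≡ 5 (mod 6) and t ≡ 3 (mod 8), then by the Chinese remainder theorem t ≡ 11 (mod 24). This is exactly t ≡ 11 (mod 24).

[⇒] Suppose t ≡ 11 (mod 24); write t = 24j + 11. Since 6 ∣ 24, reducing mod 6 gives t ≡ 11 ≡ 5 (mod 6); since 8 ∣ 24, reducing mod 8 gives t ≡ 11 ≡ 3 (mod 8).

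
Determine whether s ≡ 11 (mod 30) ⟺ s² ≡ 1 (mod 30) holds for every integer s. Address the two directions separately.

Not equivalent: only (⇒) holds.

Forward direction. Suppose s ≡ 11 (mod 30). Write s = 30j + 11. Then (30j + 11)² = 900j² + 660j + 121 = 30(30j² + 22j + 4) + 1, so s² ≡ 1 (mod 30).

Converse. This fails: take s = 1. Then 1² = 1 ≡ 1 (mod 30), yet 1 ≡ 1 (mod 30), not 11.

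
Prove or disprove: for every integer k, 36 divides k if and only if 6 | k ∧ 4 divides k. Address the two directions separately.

Forward direction. If 36 ∣ k, write k = 36q. Since 36 = 6·6, k = 6·(6q), so 6 ∣ k; and since 36 = 9·4, k = 4·(9q), so 4 ∣ k.

Converse. This fails: take k = 12. Both 6 ∣ 12 and 4 ∣ 12, yet 12 is not a multiple of 36 (since 12 = 0·36 + 12), so 36 ∤ 12.

Not equivalent: only (⇒) holds.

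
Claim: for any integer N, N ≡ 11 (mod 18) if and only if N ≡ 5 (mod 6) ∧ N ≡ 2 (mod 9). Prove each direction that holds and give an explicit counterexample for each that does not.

Both directions hold.

(⟹) Suppose N ≡ 11 (mod 18); write N = 18j + 11. Since 6 ∣ 18, reducing mod 6 gives N ≡ 11 ≡ 5 (mod 6); since 9 ∣ 18, reducing mod 9 gives N ≡ 11 ≡ 2 (mod 9).

(⟸) Conversely, if N ≡ 5 (mod 6) and N ≡ 2 (mod 9), then by the Chinese remainder theorem N ≡ 11 (mod 18). This is exactly N ≡ 11 (mod 18).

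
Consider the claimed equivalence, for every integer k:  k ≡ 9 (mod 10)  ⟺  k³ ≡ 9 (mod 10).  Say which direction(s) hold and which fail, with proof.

The biconditional holds.

(⟹) Suppose k ≡ 9 (mod 10). Write k = 10j + 9. Then (10j + 9)³ = 1000j³ + 2700j² + 2430j + 729 = 10(100j³ + 270j² + 243j + 72) + 9, so k³ ≡ 9 (mod 10).

(⟸) For the converse, argue contrapositively. If k ≢ 9 (mod 10), then k is congruent to one of 0, 1, 2, 3, 4, 5, 6, 7, 8 modulo 10, and these give k³ ≡ 0, 1, 8, 7, 4, 5, 6, 3, 2 respectively — never 9.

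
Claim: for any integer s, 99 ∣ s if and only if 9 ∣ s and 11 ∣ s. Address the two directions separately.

(⟹) If 99 ∣ s, write s = 99q. Since 99 = 11·9, s = 9·(11q), so 9 ∣ s; and since 99 = 9·11, s = 11·(9q), so 11 ∣ s.

(⟸) Suppose 9 ∣ s and 11 ∣ s. Any common multiple of 9 and 11 is a multiple of their lcm; here gcd(9, 11) = 1, so lcm(9, 11) = 9·11 = 99, so 99 ∣ s.

Both implications hold.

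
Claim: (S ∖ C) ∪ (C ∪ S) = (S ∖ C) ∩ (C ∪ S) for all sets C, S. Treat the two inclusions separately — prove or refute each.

(⊇) Let x ∈ (S ∖ C) ∩ (C ∪ S). Then x ∈ S and x ∉ C, from which x ∈ (S ∖ C) ∪ (C ∪ S).

(⊆) This inclusion fails. Take C = {1}, S = ∅; then 1 ∈ (S ∖ C) ∪ (C ∪ S) but 1 ∉ (S ∖ C) ∩ (C ∪ S).

The sets are not equal: only the reverse inclusion holds.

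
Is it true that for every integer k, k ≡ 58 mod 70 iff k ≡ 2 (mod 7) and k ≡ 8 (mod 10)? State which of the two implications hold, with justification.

(→) Suppose k ≡ 58 (mod 70); write k = 70j + 58. Since 7 ∣ 70, reducing mod 7 gives k ≡ 58 ≡ 2 (mod 7); since 10 ∣ 70, reducing mod 10 gives k ≡ 58 ≡ 8 (mod 10).

(←) Conversely, if k ≡ 2 (mod 7) and k ≡ 8 (mod 10), then by the Chinese remainder theorem k ≡ 58 (mod 70). This is exactly k ≡ 58 (mod 70).

Both implications hold.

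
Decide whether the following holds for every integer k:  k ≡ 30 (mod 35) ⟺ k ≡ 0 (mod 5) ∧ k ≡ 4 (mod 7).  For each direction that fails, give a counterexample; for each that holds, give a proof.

[⇒] This fails: k = 30 gives 30 ≡ 30 (mod 35) but 30 ≡ 2 (mod 7), so the conjunction on the right does not hold.

[⇐] This fails: k = 25 satisfies both congruences on the right (25 ≡ 0 mod 5 and 25 ≡ 4 mod 7) yet 25 ≡ 25 (mod 35), not 30.

Neither direction holds.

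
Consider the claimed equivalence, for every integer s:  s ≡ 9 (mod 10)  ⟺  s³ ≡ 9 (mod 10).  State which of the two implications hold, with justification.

Both directions hold; the statement is true.

[⇒] Suppose s ≡ 9 (mod 10). Write s = 10j + 9. Then (10j + 9)³ = 1000j³ + 2700j² + 2430j + 729 = 10(100j³ + 270j² + 243j + 72) + 9, so s³ ≡ 9 (mod 10).

[⇐] Conversely, suppose s³ ≡ 9 (mod 10). The only residue r in {0, …, 9} with r³ ≡ 9 (mod 10) is r = 9, so s ≡ 9 (mod 10).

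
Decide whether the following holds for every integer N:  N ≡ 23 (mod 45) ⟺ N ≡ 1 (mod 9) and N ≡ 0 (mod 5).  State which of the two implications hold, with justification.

Forward direction. This fails: N = 23 gives 23 ≡ 23 (mod 45) but 23 ≡ 5 (mod 9), so the conjunction on the right does not hold.

Converse. This fails: N = 10 satisfies both congruences on the right (10 ≡ 1 mod 9 and 10 ≡ 0 mod 5) yet 10 ≡ 10 (mod 45), not 23.

(⇒) fails and (⇐) fails.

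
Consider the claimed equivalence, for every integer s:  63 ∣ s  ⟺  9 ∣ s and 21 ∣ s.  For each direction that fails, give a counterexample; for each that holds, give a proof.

The biconditional holds.

Forward direction. If 63 ∣ s, write s = 63q. Since 63 = 7·9, s = 9·(7q), so 9 ∣ s; and since 63 = 3·21, s = 21·(3q), so 21 ∣ s.

Converse. Suppose 9 ∣ s and 21 ∣ s. Any common multiple of 9 and 21 is a multiple of their lcm; here lcm(9, 21) = 9·21/gcd(9, 21) = 189/3 = 63, so 63 ∣ s.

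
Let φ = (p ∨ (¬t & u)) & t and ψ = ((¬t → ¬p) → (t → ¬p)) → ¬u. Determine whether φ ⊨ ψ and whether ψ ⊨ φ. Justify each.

Only the forward implication holds.

(⟹) Assume the antecedent. If p is true, the antecedent forces (p = T, t = T, u = F) or (p = T, t = T, u = T), and ((¬t → ¬p) → (t → ¬p)) → ¬u holds there. If p is false, the antecedent cannot hold. Either way ((¬t → ¬p) → (t → ¬p)) → ¬u holds.

(⟸) This fails. Under p = F, t = F, u = F, the left side is false but the right side is true.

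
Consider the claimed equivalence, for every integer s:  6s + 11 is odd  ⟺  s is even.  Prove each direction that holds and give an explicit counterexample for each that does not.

(→) This fails: take s = 7. Then 6s + 11 = 53, which is odd, yet s = 7 is odd, not even.

(←) Suppose s is even. Since 6 is even, 6s is even for every s, so 6s + 11 has the same parity as 11, which is odd. Hence 6s + 11 is odd.

Only the converse holds.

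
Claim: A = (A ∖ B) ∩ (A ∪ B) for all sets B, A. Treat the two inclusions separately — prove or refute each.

(⊆) fails; (⊇) holds.

(⟸) Let x ∈ (A ∖ B) ∩ (A ∪ B). Then x ∈ A and x ∉ B, from which x ∈ A.

(⟹) This inclusion fails. Take B = {1}, A = {1}; then 1 ∈ A but 1 ∉ (A ∖ B) ∩ (A ∪ B).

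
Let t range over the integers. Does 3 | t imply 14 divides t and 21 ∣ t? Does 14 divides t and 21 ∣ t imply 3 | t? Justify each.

Forward direction. This fails: take t = 3. Certainly 3 ∣ 3, but 14 ∤ 3.

Converse. Suppose 14 ∣ t and 21 ∣ t. Any common multiple of 14 and 21 is a multiple of their lcm; here lcm(14, 21) = 14·21/gcd(14, 21) = 294/7 = 42, so 42 ∣ t. Since 3 ∣ 42, it follows that 3 ∣ t.

Not equivalent: only (⇐) holds.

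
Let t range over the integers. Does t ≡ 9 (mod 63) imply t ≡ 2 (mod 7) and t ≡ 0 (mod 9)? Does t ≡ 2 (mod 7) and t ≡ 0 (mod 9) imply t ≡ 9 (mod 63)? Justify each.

(⟹) Suppose t ≡ 9 (mod 63); write t = 63j + 9. Since 7 ∣ 63, reducing mod 7 gives t ≡ 9 ≡ 2 (mod 7); since 9 ∣ 63, reducing mod 9 gives t ≡ 9 ≡ 0 (mod 9).

(⟸) Conversely, if t ≡ 2 (mod 7) and t ≡ 0 (mod 9), then by the Chinese remainder theorem t ≡ 9 (mod 63). This is exactly t ≡ 9 (mod 63).

Both directions hold; the statement is true.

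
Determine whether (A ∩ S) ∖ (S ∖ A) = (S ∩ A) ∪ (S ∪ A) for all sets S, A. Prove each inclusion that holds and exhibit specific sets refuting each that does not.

Only the forward inclusion holds.

(⊆) Let x ∈ (A ∩ S) ∖ (S ∖ A). Then x ∈ S ∩ A, from which x ∈ (S ∩ A) ∪ (S ∪ A).

(⊇) This inclusion fails. Take S = {1}, A = ∅; then 1 ∈ (S ∩ A) ∪ (S ∪ A) but 1 ∉ (A ∩ S) ∖ (S ∖ A).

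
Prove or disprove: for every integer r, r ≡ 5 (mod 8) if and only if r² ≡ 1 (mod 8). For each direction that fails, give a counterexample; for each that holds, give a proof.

(→) Suppose r ≡ 5 (mod 8). Write r = 8j + 5. Then (8j + 5)² = 64j² + 80j + 25 = 8(8j² + 10j + 3) + 1, so r² ≡ 1 (mod 8).

(←) This fails: take r = 1. Then 1² = 1 ≡ 1 (mod 8), yet 1 ≡ 1 (mod 8), not 5.

Not equivalent: only (⇒) holds.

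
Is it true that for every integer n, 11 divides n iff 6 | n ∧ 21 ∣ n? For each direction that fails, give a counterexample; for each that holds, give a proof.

Both directions fail.

(⟹) This fails: take n = 11. Certainly 11 ∣ 11, but 6 ∤ 11.

(⟸) This fails: take n = 42. Both 6 ∣ 42 and 21 ∣ 42, yet 42 is not a multiple of 11 (since 42 = 3·11 + 9), so 11 ∤ 42.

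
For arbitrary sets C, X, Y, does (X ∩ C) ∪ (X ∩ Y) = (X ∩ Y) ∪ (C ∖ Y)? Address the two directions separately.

The sets are not equal: only the forward inclusion holds.

(⟸) This inclusion fails. Take C = {1}, X = ∅, Y = ∅; then 1 ∈ (X ∩ Y) ∪ (C ∖ Y) but 1 ∉ (X ∩ C) ∪ (X ∩ Y).

(⟹) Let x ∈ (X ∩ C) ∪ (X ∩ Y). Then either x ∈ C ∩ X and x ∉ Y; or x ∈ X ∩ Y and x ∉ C; or x ∈ C ∩ X ∩ Y. In each case x ∈ (X ∩ Y) ∪ (C ∖ Y), so (X ∩ C) ∪ (X ∩ Y) ⊆ (X ∩ Y) ∪ (C ∖ Y).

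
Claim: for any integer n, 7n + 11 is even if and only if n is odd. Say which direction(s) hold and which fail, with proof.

(⇒) Suppose 7n + 11 is even. Since 7 is odd, 7n and n have the same parity, so 7n + 11 ≡ n + 11 (mod 2). As 11 is odd, 7n + 11 is even exactly when n is odd. Thus n is odd.

(⇐) Conversely, suppose n is odd; write n = 2j + 1. Then 7n + 11 = 7·(2j + 1) + 11 = 2·7j + 18, which is even.

Both implications hold.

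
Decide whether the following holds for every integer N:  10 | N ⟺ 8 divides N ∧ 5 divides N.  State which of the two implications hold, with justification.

Converse. Suppose 8 ∣ N and 5 ∣ N. Any common multiple of 8 and 5 is a multiple of their lcm; here gcd(8, 5) = 1, so lcm(8, 5) = 8·5 = 40, so 40 ∣ N. Since 10 ∣ 40, it follows that 10 ∣ N.

Forward direction. This fails: take N = 10. Certainly 10 ∣ 10, but 8 ∤ 10.

Only the converse holds.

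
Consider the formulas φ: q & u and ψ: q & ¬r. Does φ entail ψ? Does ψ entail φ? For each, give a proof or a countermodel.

(⇒) fails and (⇐) fails.

(⇒) This fails. Under r = T, q = T, u = T, the left side is true but the right side is false.

(⇐) This fails. Under r = F, q = T, u = F, the left side is false but the right side is true.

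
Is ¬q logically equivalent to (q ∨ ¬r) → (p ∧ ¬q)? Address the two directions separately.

(⇐) Assume the antecedent. If p is true, the antecedent forces (p = T, r = F, q = F) or (p = T, r = T, q = F), and ¬q holds there. If p is false, the antecedent forces (p = F, r = T, q = F), and ¬q holds there. Either way ¬q holds.

(⇒) This fails. Under p = F, r = F, q = F, the left side is true but the right side is false.

The forward direction fails; the converse holds.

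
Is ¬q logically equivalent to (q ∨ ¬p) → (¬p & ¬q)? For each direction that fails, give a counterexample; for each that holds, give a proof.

The biconditional holds.

[⇒] Assume the antecedent. If q is true, the antecedent cannot hold. If q is false, (q ∨ ¬p) → (¬p & ¬q) reduces to true regardless of the other variables. Either way (q ∨ ¬p) → (¬p & ¬q) holds.

[⇐] Assume the antecedent. If q is true, the antecedent cannot hold. If q is false, ¬q reduces to true regardless of the other variables. Either way ¬q holds.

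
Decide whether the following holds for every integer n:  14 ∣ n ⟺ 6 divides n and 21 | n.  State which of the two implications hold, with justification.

Only the reverse direction holds.

(⟸) Suppose 6 ∣ n and 21 ∣ n. Any common multiple of 6 and 21 is a multiple of their lcm; here lcm(6, 21) = 6·21/gcd(6, 21) = 126/3 = 42, so 42 ∣ n. Since 14 ∣ 42, it follows that 14 ∣ n.

(⟹) This fails: take n = 14. Certainly 14 ∣ 14, but 6 ∤ 14.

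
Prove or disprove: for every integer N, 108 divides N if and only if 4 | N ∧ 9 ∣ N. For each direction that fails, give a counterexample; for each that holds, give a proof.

[⇐] This fails: take N = 36. Both 4 ∣ 36 and 9 ∣ 36, yet 36 is not a multiple of 108 (since 36 = 0·108 + 36), so 108 ∤ 36.

[⇒] If 108 ∣ N, write N = 108q. Since 108 = 27·4, N = 4·(27q), so 4 ∣ N; and since 108 = 12·9, N = 9·(12q), so 9 ∣ N.

Only the forward implication holds.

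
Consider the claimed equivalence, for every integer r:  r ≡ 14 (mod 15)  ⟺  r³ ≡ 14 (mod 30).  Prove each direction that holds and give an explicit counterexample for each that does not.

(⇒) fails; (⇐) holds.

[⇒] This fails: take r = 29. Then 29 ≡ 14 (mod 15), but 29³ = 24389 ≡ 29 (mod 30), not 14.

[⇐] Conversely, the residues r modulo 30 with r³ ≡ 14 (mod 30) are exactly {14}, and each is ≡ 14 (mod 15).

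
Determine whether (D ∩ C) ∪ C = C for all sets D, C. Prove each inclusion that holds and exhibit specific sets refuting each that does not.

Both inclusions hold.

(⊆) Let x ∈ (D ∩ C) ∪ C. Then either x ∈ C and x ∉ D; or x ∈ D ∩ C. In each case x ∈ C, so (D ∩ C) ∪ C ⊆ C.

(⊇) Let x ∈ C. Then either x ∈ C and x ∉ D; or x ∈ D ∩ C. In each case x ∈ (D ∩ C) ∪ C, so C ⊆ (D ∩ C) ∪ C.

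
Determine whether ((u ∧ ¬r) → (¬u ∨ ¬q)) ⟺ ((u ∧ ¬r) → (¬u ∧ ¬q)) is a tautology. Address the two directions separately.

The forward direction fails; the converse holds.

(→) This fails. Under r = F, q = F, u = T, the left side is true but the right side is false.

(←) Assume the antecedent. If r is true, (u ∧ ¬r) → (¬u ∨ ¬q) reduces to true regardless of the other variables. If r is false, the antecedent forces (r = F, q = F, u = F) or (r = F, q = T, u = F), and (u ∧ ¬r) → (¬u ∨ ¬q) holds there. Either way (u ∧ ¬r) → (¬u ∨ ¬q) holds.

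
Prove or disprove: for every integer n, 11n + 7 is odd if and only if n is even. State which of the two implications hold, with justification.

The biconditional holds.

Forward direction. Suppose 11n + 7 is odd. Since 11 is odd, 11n and n have the same parity, so 11n + 7 ≡ n + 7 (mod 2). As 7 is odd, 11n + 7 is odd exactly when n is even. Thus n is even.

Converse. Suppose n is even; write n = 2j. Then 11n + 7 = 11·(2j) + 7 = 2·11j + 7, which is odd.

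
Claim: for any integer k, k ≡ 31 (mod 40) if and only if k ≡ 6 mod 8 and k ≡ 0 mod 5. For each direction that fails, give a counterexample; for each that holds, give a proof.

[⇒] This fails: k = 31 gives 31 ≡ 31 (mod 40) but 31 ≡ 7 (mod 8), so the conjunction on the right does not hold.

[⇐] This fails: k = 30 satisfies both congruences on the right (30 ≡ 6 mod 8 and 30 ≡ 0 mod 5) yet 30 ≡ 30 (mod 40), not 31.

Neither direction holds.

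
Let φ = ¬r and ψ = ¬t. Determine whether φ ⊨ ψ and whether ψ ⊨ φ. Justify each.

Forward direction. This fails. Under t = T, r = F, the left side is true but the right side is false.

Converse. This fails. Under t = F, r = T, the left side is false but the right side is true.

Both directions fail.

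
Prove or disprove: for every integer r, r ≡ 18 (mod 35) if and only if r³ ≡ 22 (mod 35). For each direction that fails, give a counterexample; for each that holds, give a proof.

Only the forward direction holds.

(⟸) This fails: take r = 8. Then 8³ = 512 ≡ 22 (mod 35), yet 8 ≡ 8 (mod 35), not 18.

(⟹) Suppose r ≡ 18 (mod 35). Write r = 35j + 18. Then (35j + 18)³ = 42875j³ + 66150j² + 34020j + 5832 = 35(1225j³ + 1890j² + 972j + 166) + 22, so r³ ≡ 22 (mod 35).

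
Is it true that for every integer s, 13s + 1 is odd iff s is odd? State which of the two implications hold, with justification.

(→) This fails: s = 2 gives 13s + 1 = 27, which is odd, but 2 is even, not odd.

(←) This also fails: s = 1 is odd, but 13s + 1 = 14 is even, not odd.

Neither direction holds.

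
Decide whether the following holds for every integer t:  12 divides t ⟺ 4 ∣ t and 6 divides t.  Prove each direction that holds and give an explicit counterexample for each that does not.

Both directions hold; the statement is true.

(⟹) If 12 ∣ t, write t = 12q. Since 12 = 3·4, t = 4·(3q), so 4 ∣ t; and since 12 = 2·6, t = 6·(2q), so 6 ∣ t.

(⟸) Suppose 4 ∣ t and 6 ∣ t. Any common multiple of 4 and 6 is a multiple of their lcm; here lcm(4, 6) = 4·6/gcd(4, 6) = 24/2 = 12, so 12 ∣ t.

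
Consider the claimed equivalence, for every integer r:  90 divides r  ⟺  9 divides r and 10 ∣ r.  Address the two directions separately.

(⇒) If 90 ∣ r, write r = 90q. Since 90 = 10·9, r = 9·(10q), so 9 ∣ r; and since 90 = 9·10, r = 10·(9q), so 10 ∣ r.

(⇐) Suppose 9 ∣ r and 10 ∣ r. Any common multiple of 9 and 10 is a multiple of their lcm; here gcd(9, 10) = 1, so lcm(9, 10) = 9·10 = 90, so 90 ∣ r.

Both directions hold; the statement is true.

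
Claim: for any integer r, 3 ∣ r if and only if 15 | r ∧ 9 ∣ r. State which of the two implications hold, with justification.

Only the converse holds.

(⟸) Suppose 15 ∣ r and 9 ∣ r. Any common multiple of 15 and 9 is a multiple of their lcm; here lcm(15, 9) = 15·9/gcd(15, 9) = 135/3 = 45, so 45 ∣ r. Since 3 ∣ 45, it follows that 3 ∣ r.

(⟹) This fails: take r = 3. Certainly 3 ∣ 3, but 15 ∤ 3.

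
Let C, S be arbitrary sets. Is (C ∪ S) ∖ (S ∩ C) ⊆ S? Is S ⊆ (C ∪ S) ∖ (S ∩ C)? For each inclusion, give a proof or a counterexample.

Forward inclusion. This inclusion fails. Take C = {1}, S = ∅; then 1 ∈ (C ∪ S) ∖ (S ∩ C) but 1 ∉ S.

Reverse inclusion. This inclusion fails. Take C = {1}, S = {1}; then 1 ∈ S but 1 ∉ (C ∪ S) ∖ (S ∩ C).

(⊆) fails and (⊇) fails.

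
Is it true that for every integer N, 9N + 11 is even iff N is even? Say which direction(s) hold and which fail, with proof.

Neither implication holds.

(⟹) This fails: N = 7 gives 9N + 11 = 74, which is even, but 7 is odd, not even.

(⟸) This also fails: N = 4 is even, but 9N + 11 = 47 is odd, not even.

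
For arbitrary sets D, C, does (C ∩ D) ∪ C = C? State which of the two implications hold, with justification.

Both inclusions hold.

Forward inclusion. Let x ∈ (C ∩ D) ∪ C. Then either x ∈ C and x ∉ D; or x ∈ D ∩ C. In each case x ∈ C, so (C ∩ D) ∪ C ⊆ C.

Reverse inclusion. Let x ∈ C. Then either x ∈ C and x ∉ D; or x ∈ D ∩ C. In each case x ∈ (C ∩ D) ∪ C, so C ⊆ (C ∩ D) ∪ C.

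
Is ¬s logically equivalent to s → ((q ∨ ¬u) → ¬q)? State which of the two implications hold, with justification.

Converse. This fails. Under s = T, u = F, q = F, the left side is false but the right side is true.

Forward direction. Assume the antecedent. If s is true, the antecedent cannot hold. If s is false, s → ((q ∨ ¬u) → ¬q) reduces to true regardless of the other variables. Either way s → ((q ∨ ¬u) → ¬q) holds.

(⇒) holds; (⇐) fails.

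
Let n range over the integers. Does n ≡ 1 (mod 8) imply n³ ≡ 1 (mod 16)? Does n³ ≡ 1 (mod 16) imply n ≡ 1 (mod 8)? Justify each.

(→) This fails: take n = 9. Then 9 ≡ 1 (mod 8), but 9³ = 729 ≡ 9 (mod 16), not 1.

(←) Conversely, the residues r modulo 16 with r³ ≡ 1 (mod 16) are exactly {1}, and each is ≡ 1 (mod 8).

The forward direction fails; the converse holds.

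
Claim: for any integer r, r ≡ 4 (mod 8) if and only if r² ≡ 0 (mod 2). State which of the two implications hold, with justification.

Only the forward direction holds.

(⇐) This fails: take r = 0. Then 0² = 0 ≡ 0 (mod 2), yet 0 ≡ 0 (mod 8), not 4.

(⇒) Suppose r ≡ 4 (mod 8). Then r² ≡ 4² = 16 (mod 8), and since 2 ∣ 8, also r² ≡ 0 (mod 2).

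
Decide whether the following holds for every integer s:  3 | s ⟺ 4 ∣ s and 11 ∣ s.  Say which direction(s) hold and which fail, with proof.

Neither direction holds.

(→) This fails: take s = 3. Certainly 3 ∣ 3, but 4 ∤ 3.

(←) This fails: take s = 44. Both 4 ∣ 44 and 11 ∣ 44, yet 44 is not a multiple of 3 (since 44 = 14·3 + 2), so 3 ∤ 44.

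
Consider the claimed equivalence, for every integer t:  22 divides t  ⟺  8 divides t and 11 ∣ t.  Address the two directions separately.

(⇒) This fails: take t = 22. Certainly 22 ∣ 22, but 8 ∤ 22.

(⇐) Suppose 8 ∣ t and 11 ∣ t. Any common multiple of 8 and 11 is a multiple of their lcm; here gcd(8, 11) = 1, so lcm(8, 11) = 8·11 = 88, so 88 ∣ t. Since 22 ∣ 88, it follows that 22 ∣ t.

Only the reverse direction holds.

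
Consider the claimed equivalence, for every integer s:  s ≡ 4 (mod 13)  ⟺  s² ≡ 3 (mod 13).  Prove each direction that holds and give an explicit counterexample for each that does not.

(⇒) holds; (⇐) fails.

(⇒) Suppose s ≡ 4 (mod 13). Write s = 13j + 4. Then (13j + 4)² = 169j² + 104j + 16 = 13(13j² + 8j + 1) + 3, so s² ≡ 3 (mod 13).

(⇐) This fails: take s = 9. Then 9² = 81 ≡ 3 (mod 13), yet 9 ≡ 9 (mod 13), not 4.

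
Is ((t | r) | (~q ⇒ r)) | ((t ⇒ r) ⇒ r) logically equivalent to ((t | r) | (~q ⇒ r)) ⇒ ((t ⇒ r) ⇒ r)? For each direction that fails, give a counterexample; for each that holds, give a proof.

[⇒] This fails. Under r = F, q = T, t = F, the left side is true but the right side is false.

[⇐] This fails. Under r = F, q = F, t = F, the left side is false but the right side is true.

Both directions fail.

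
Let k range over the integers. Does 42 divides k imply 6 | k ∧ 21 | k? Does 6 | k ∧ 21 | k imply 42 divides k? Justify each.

[⇒] If 42 ∣ k, write k = 42q. Since 42 = 7·6, k = 6·(7q), so 6 ∣ k; and since 42 = 2·21, k = 21·(2q), so 21 ∣ k.

[⇐] Suppose 6 ∣ k and 21 ∣ k. Any common multiple of 6 and 21 is a multiple of their lcm; here lcm(6, 21) = 6·21/gcd(6, 21) = 126/3 = 42, so 42 ∣ k.

Equivalent; both directions hold.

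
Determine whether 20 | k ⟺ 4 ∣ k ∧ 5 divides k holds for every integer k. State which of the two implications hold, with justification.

Both directions hold; the statement is true.

(→) If 20 ∣ k, write k = 20q. Since 20 = 5·4, k = 4·(5q), so 4 ∣ k; and since 20 = 4·5, k = 5·(4q), so 5 ∣ k.

(←) Suppose 4 ∣ k and 5 ∣ k. Any common multiple of 4 and 5 is a multiple of their lcm; here gcd(4, 5) = 1, so lcm(4, 5) = 4·5 = 20, so 20 ∣ k.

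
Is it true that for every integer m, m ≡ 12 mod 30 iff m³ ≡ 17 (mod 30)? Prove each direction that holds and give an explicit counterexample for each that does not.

(→) This fails: take m = 12. Then 12 ≡ 12 (mod 30), but 12³ = 1728 ≡ 18 (mod 30), not 17.

(←) This fails: take m = 23. Then 23³ = 12167 ≡ 17 (mod 30), yet 23 ≡ 23 (mod 30), not 12.

Both directions fail.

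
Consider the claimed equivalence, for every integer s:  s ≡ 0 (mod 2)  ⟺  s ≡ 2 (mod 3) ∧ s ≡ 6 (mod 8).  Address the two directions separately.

(⇒) fails; (⇐) holds.

(⟹) This fails: s = 0 gives 0 ≡ 0 (mod 2) but 0 ≡ 0 (mod 3), so the conjunction on the right does not hold.

(⟸) Conversely, if s ≡ 2 (mod 3) and s ≡ 6 (mod 8), then by the Chinese remainder theorem s ≡ 14 (mod 24). Since 14 ≡ 0 (mod 2) and 2 ∣ 24, we get s ≡ 0 (mod 2).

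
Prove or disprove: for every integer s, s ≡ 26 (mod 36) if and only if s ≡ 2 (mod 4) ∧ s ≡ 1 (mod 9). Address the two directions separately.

(⇒) fails and (⇐) fails.

Forward direction. This fails: s = 26 gives 26 ≡ 26 (mod 36) but 26 ≡ 8 (mod 9), so the conjunction on the right does not hold.

Converse. This fails: s = 10 satisfies both congruences on the right (10 ≡ 2 mod 4 and 10 ≡ 1 mod 9) yet 10 ≡ 10 (mod 36), not 26.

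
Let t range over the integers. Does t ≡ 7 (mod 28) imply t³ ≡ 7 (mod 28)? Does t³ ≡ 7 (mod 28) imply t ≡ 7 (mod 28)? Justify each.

Equivalent; both directions hold.

(⟸) Suppose t³ ≡ 7 (mod 28). The only residue r in {0, …, 27} with r³ ≡ 7 (mod 28) is r = 7, so t ≡ 7 (mod 28).

(⟹) Suppose t ≡ 7 (mod 28). Write t = 28j + 7. Then (28j + 7)³ = 21952j³ + 16464j² + 4116j + 343 = 28(784j³ + 588j² + 147j + 12) + 7, so t³ ≡ 7 (mod 28).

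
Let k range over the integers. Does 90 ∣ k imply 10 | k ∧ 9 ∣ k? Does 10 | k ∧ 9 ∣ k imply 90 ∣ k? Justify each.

The biconditional holds.

(⟹) If 90 ∣ k, write k = 90q. Since 90 = 9·10, k = 10·(9q), so 10 ∣ k; and since 90 = 10·9, k = 9·(10q), so 9 ∣ k.

(⟸) Suppose 10 ∣ k and 9 ∣ k. Any common multiple of 10 and 9 is a multiple of their lcm; here gcd(10, 9) = 1, so lcm(10, 9) = 10·9 = 90, so 90 ∣ k.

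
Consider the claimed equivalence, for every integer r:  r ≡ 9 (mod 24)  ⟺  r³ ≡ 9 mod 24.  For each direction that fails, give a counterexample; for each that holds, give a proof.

Both directions hold; the statement is true.

[⇐] Suppose r³ ≡ 9 (mod 24). The only residue r in {0, …, 23} with r³ ≡ 9 (mod 24) is r = 9, so r ≡ 9 (mod 24).

[⇒] Suppose r ≡ 9 (mod 24). Write r = 24j + 9. Then (24j + 9)³ = 13824j³ + 15552j² + 5832j + 729 = 24(576j³ + 648j² + 243j + 30) + 9, so r³ ≡ 9 (mod 24).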